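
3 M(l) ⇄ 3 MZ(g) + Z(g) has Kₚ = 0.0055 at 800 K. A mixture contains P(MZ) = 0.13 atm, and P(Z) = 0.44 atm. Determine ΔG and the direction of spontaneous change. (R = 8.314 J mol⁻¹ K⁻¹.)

(M is a pure liquid — omitted from Qₚ.)
Qₚ = P(MZ)³·P(Z) = (0.13)³·(0.44) = 9.67×10⁻⁴
ΔG = RT ln(Qₚ/Kₚ) = (8.314 J mol⁻¹ K⁻¹)(800 K) × ln(9.67×10⁻⁴/0.0055)
   = (6.651 kJ/mol)(-1.738) = -11.6 kJ/mol
ΔG < 0, so the forward reaction is spontaneous (proceeds forward).

ΔG = -11.6 kJ/mol; the forward reaction is spontaneous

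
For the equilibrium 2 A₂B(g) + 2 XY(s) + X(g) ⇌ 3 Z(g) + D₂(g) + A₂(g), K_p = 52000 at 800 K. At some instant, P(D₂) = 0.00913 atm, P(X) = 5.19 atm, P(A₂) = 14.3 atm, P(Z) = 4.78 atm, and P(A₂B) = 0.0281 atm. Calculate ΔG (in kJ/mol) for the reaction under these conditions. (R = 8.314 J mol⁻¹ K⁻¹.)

(XY is a pure solid — omitted from Q_p.)
Q_p = P(Z)³·P(D₂)·P(A₂) / (P(A₂B)²·P(X)) = (4.78)³·(0.00913)·(14.3) / ((0.0281)²·(5.19)) = 3480
ΔG = RT ln(Q_p/K_p) = (8.314 J mol⁻¹ K⁻¹)(800 K) × ln(3480/52000)
   = (6.651 kJ/mol)(-2.704) = -18.0 kJ/mol
ΔG < 0, so the forward reaction is spontaneous (proceeds forward).

ΔG = -18.0 kJ/mol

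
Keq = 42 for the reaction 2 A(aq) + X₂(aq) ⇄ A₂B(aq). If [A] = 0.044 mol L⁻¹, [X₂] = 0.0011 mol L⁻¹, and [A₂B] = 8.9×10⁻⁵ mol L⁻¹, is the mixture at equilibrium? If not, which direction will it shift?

yes, at equilibrium

Q = [A₂B] / ([A]²·[X₂]) = (8.9×10⁻⁵) / ((0.044)²·(0.0011)) = 42
Q = 42 = Keq; the system is at equilibrium.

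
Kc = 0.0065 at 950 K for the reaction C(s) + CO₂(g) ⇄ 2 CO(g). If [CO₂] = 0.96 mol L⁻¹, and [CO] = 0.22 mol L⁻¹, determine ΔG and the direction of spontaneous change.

ΔG = 16.2 kJ/mol; the forward reaction is non-spontaneous

(C is a pure solid — omitted from Qc.)
Qc = [CO]² / [CO₂] = (0.22)² / (0.96) = 0.0504
ΔG = RT ln(Qc/Kc) = (8.314 J mol⁻¹ K⁻¹)(950 K) × ln(0.0504/0.0065)
   = (7.898 kJ/mol)(2.048) = 16.2 kJ/mol
ΔG > 0, so the forward reaction is non-spontaneous (proceeds in reverse).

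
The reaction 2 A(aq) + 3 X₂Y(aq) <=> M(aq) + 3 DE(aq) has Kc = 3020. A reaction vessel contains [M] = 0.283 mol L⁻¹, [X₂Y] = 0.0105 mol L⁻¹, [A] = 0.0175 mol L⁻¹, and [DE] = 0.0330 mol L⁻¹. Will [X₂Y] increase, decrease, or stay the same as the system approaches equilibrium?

Qc = [M]·[DE]³ / ([A]²·[X₂Y]³) = (0.283)·(0.0330)³ / ((0.0175)²·(0.0105)³) = 28700
Qc = 28700 > Kc = 3020: net reverse reaction.
X₂Y is a reactant, so it increases.

increase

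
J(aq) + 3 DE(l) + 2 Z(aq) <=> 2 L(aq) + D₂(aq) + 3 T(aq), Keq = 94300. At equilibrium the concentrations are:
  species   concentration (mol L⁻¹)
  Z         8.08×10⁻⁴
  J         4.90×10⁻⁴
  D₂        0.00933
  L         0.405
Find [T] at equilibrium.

(DE is a pure liquid — omitted from Keq.)
At equilibrium, Keq = [L]²·[D₂]·[T]³ / ([J]·[Z]²) = 94300.
(0.405)²·(0.00933)·([T])³ / ((4.90×10⁻⁴)·(8.08×10⁻⁴)²) = 94300
[T]³ = 0.0197 ⇒ [T] = 0.270 mol L⁻¹

[T] = 0.270 mol L⁻¹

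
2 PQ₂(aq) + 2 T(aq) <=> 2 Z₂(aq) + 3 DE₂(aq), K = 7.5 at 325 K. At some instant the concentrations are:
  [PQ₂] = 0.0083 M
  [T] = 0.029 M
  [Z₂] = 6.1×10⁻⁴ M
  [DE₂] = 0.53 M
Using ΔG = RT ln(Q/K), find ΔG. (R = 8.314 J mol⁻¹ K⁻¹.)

ΔG = -5.57 kJ/mol

Q = [Z₂]²·[DE₂]³ / ([PQ₂]²·[T]²) = (6.1×10⁻⁴)²·(0.53)³ / ((0.0083)²·(0.029)²) = 0.956
ΔG = RT ln(Q/K) = (8.314 J mol⁻¹ K⁻¹)(325 K) × ln(0.956/7.5)
   = (2.702 kJ/mol)(-2.060) = -5.57 kJ/mol
ΔG < 0, so the forward reaction is spontaneous (proceeds forward).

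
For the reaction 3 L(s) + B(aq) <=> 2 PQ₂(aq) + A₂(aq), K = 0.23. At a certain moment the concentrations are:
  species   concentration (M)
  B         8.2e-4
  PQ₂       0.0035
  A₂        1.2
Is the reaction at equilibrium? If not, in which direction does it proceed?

to the right

(L is a pure solid — omitted from Q.)
Q = [PQ₂]²·[A₂] / [B] = (0.0035)²·(1.2) / (8.2e-4) = 0.018
Q = 0.018 < K = 0.23, so the forward reaction proceeds.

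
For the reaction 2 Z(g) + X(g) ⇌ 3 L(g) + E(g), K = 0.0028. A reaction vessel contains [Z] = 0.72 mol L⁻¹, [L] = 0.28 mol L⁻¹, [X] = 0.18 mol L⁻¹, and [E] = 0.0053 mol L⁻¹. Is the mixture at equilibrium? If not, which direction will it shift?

Q = [L]³·[E] / ([Z]²·[X]) = (0.28)³·(0.0053) / ((0.72)²·(0.18)) = 0.0012
Q = 0.0012 < K = 0.0028: net forward reaction.

no; Q < K, reaction proceeds forward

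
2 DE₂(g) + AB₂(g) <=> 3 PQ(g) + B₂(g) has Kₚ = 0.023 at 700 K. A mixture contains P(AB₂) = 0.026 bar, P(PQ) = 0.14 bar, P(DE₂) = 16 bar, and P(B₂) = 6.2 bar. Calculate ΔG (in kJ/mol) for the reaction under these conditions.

Qₚ = P(PQ)³·P(B₂) / (P(DE₂)²·P(AB₂)) = (0.14)³·(6.2) / ((16)²·(0.026)) = 0.00256
ΔG = RT ln(Qₚ/Kₚ) = (8.314 J mol⁻¹ K⁻¹)(700 K) × ln(0.00256/0.023)
   = (5.820 kJ/mol)(-2.195) = -12.8 kJ/mol
ΔG < 0, so the forward reaction is spontaneous (proceeds forward).

ΔG = -12.8 kJ/mol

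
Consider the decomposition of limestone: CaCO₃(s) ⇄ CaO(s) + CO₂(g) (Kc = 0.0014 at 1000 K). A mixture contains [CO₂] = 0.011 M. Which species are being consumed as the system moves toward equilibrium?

(CaCO₃, CaO are pure solids — omitted from Qc.)
Qc = [CO₂] = 0.011
Qc = 0.011 > Kc = 0.0014: net reverse reaction.

CaO, CO₂ (products)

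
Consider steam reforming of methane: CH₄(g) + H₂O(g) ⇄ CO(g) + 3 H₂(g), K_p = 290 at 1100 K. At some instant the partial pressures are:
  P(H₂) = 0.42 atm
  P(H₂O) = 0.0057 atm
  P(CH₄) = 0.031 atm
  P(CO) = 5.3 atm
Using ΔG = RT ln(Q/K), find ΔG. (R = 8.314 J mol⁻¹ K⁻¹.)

ΔG = 18.6 kJ/mol

Q_p = P(CO)·P(H₂)³ / (P(CH₄)·P(H₂O)) = (5.3)·(0.42)³ / ((0.031)·(0.0057)) = 2220
ΔG = RT ln(Q_p/K_p) = (8.314 J mol⁻¹ K⁻¹)(1100 K) × ln(2220/290)
   = (9.145 kJ/mol)(2.035) = 18.6 kJ/mol
ΔG > 0, so the forward reaction is non-spontaneous (proceeds in reverse).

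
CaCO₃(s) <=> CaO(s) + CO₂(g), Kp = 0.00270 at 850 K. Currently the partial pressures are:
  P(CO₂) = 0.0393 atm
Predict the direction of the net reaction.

(CaCO₃, CaO are pure solids — omitted from Qp.)
Qp = P(CO₂) = 0.0393
Qp = 0.0393 > Kp = 0.00270, so the reverse reaction proceeds.

to the left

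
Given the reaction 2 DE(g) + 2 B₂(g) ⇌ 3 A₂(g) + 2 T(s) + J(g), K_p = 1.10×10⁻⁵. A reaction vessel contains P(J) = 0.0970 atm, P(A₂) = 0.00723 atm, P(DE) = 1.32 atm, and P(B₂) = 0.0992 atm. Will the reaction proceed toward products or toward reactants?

(T is a pure solid — omitted from Q_p.)
Q_p = P(A₂)³·P(J) / (P(DE)²·P(B₂)²) = (0.00723)³·(0.0970) / ((1.32)²·(0.0992)²) = 2.14×10⁻⁶
Q_p = 2.14×10⁻⁶ < K_p = 1.10×10⁻⁵, so the forward reaction proceeds.

forward (toward products)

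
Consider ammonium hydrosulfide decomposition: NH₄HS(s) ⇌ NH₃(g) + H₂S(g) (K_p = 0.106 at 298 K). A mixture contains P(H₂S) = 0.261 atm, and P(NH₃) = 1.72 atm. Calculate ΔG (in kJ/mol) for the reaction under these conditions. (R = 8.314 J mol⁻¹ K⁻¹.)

(NH₄HS is a pure solid — omitted from Q_p.)
Q_p = P(NH₃)·P(H₂S) = (1.72)·(0.261) = 0.449
ΔG = RT ln(Q_p/K_p) = (8.314 J mol⁻¹ K⁻¹)(298 K) × ln(0.449/0.106)
   = (2.478 kJ/mol)(1.444) = 3.58 kJ/mol
ΔG > 0, so the forward reaction is non-spontaneous (proceeds in reverse).

ΔG = 3.58 kJ/mol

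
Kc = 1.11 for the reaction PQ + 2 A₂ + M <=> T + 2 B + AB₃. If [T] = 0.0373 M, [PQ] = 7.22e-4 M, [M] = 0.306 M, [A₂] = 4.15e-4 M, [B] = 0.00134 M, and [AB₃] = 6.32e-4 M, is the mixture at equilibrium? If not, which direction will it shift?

yes, at equilibrium

Qc = [T]·[B]²·[AB₃] / ([PQ]·[A₂]²·[M]) = (0.0373)·(0.00134)²·(6.32e-4) / ((7.22e-4)·(4.15e-4)²·(0.306)) = 1.11
Qc = 1.11 = Kc; the system is at equilibrium.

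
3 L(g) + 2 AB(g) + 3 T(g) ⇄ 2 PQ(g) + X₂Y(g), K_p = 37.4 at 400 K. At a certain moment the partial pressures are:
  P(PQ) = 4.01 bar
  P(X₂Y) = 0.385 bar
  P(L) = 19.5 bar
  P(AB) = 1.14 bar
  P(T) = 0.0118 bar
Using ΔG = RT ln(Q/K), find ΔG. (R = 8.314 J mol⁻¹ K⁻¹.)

Q_p = P(PQ)²·P(X₂Y) / (P(L)³·P(AB)²·P(T)³) = (4.01)²·(0.385) / ((19.5)³·(1.14)²·(0.0118)³) = 391
ΔG = RT ln(Q_p/K_p) = (8.314 J mol⁻¹ K⁻¹)(400 K) × ln(391/37.4)
   = (3.326 kJ/mol)(2.347) = 7.81 kJ/mol
ΔG > 0, so the forward reaction is non-spontaneous (proceeds in reverse).

ΔG = 7.81 kJ/mol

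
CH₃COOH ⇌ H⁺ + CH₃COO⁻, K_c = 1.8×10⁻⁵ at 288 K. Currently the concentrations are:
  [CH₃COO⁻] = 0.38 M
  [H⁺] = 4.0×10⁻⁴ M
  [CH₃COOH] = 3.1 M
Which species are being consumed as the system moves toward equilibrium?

Q_c = [H⁺]·[CH₃COO⁻] / [CH₃COOH] = (4.0×10⁻⁴)·(0.38) / (3.1) = 4.9×10⁻⁵
Q_c = 4.9×10⁻⁵ > K_c = 1.8×10⁻⁵: net reverse reaction.

H⁺, CH₃COO⁻ (products)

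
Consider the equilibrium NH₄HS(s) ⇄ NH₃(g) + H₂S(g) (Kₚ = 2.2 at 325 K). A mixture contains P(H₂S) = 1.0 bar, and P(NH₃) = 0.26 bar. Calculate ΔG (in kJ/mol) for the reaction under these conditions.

(NH₄HS is a pure solid — omitted from Qₚ.)
Qₚ = P(NH₃)·P(H₂S) = (0.26)·(1.0) = 0.260
ΔG = RT ln(Qₚ/Kₚ) = (8.314 J mol⁻¹ K⁻¹)(325 K) × ln(0.260/2.2)
   = (2.702 kJ/mol)(-2.136) = -5.77 kJ/mol
ΔG < 0, so the forward reaction is spontaneous (proceeds forward).

ΔG = -5.77 kJ/mol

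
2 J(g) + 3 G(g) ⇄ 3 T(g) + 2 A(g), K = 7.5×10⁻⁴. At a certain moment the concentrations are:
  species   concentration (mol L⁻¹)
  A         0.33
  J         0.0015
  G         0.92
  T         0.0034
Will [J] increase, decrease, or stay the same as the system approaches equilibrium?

increase

Q = [T]³·[A]² / ([J]²·[G]³) = (0.0034)³·(0.33)² / ((0.0015)²·(0.92)³) = 0.0024
Q = 0.0024 > K = 7.5×10⁻⁴: net reverse reaction.
J is a reactant, so it increases.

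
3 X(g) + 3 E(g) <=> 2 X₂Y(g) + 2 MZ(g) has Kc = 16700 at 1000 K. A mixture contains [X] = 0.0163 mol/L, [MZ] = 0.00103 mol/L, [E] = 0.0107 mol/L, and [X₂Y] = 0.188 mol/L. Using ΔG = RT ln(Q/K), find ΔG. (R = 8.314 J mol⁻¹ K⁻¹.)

Qc = [X₂Y]²·[MZ]² / ([X]³·[E]³) = (0.188)²·(0.00103)² / ((0.0163)³·(0.0107)³) = 7070
ΔG = RT ln(Qc/Kc) = (8.314 J mol⁻¹ K⁻¹)(1000 K) × ln(7070/16700)
   = (8.314 kJ/mol)(-0.8595) = -7.15 kJ/mol
ΔG < 0, so the forward reaction is spontaneous (proceeds forward).

ΔG = -7.15 kJ/mol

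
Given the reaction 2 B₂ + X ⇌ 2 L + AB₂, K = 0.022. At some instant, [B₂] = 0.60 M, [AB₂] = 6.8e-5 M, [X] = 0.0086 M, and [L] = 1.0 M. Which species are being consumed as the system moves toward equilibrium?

Q = [L]²·[AB₂] / ([B₂]²·[X]) = (1.0)²·(6.8e-5) / ((0.60)²·(0.0086)) = 0.022
Q = 0.022 = K; the system is at equilibrium.

none (at equilibrium)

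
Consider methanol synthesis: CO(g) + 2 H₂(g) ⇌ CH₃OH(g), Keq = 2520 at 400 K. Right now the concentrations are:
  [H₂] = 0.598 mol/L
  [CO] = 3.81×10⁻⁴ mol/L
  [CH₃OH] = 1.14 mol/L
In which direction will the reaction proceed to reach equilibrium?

Q = [CH₃OH] / ([CO]·[H₂]²) = (1.14) / ((3.81×10⁻⁴)·(0.598)²) = 8370
Q = 8370 > Keq = 2520, so the reverse reaction proceeds.

to the left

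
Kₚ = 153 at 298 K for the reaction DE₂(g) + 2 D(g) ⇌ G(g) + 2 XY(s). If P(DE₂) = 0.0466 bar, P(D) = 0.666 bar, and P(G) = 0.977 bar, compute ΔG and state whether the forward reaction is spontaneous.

(XY is a pure solid — omitted from Qₚ.)
Qₚ = P(G) / (P(DE₂)·P(D)²) = (0.977) / ((0.0466)·(0.666)²) = 47.3
ΔG = RT ln(Qₚ/Kₚ) = (8.314 J mol⁻¹ K⁻¹)(298 K) × ln(47.3/153)
   = (2.478 kJ/mol)(-1.174) = -2.91 kJ/mol
ΔG < 0, so the forward reaction is spontaneous (proceeds forward).

ΔG = -2.91 kJ/mol; the forward reaction is spontaneous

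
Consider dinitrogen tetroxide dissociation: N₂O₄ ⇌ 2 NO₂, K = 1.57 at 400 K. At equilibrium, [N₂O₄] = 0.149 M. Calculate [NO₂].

[NO₂] = 0.484 M

At equilibrium, K = [NO₂]² / [N₂O₄] = 1.57.
([NO₂])² / (0.149) = 1.57
[NO₂]² = 0.234 ⇒ [NO₂] = 0.484 M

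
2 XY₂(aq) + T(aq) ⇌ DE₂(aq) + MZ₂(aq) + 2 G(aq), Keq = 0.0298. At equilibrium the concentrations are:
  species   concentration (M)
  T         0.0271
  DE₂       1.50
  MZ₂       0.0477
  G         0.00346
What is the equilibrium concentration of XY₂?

[XY₂] = 0.0326 M

At equilibrium, Keq = [DE₂]·[MZ₂]·[G]² / ([XY₂]²·[T]) = 0.0298.
(1.50)·(0.0477)·(0.00346)² / (([XY₂])²·(0.0271)) = 0.0298
[XY₂]² = 0.00106 ⇒ [XY₂] = 0.0326 M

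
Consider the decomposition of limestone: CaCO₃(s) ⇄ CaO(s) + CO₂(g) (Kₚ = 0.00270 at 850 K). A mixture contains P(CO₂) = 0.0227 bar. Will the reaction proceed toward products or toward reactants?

(CaCO₃, CaO are pure solids — omitted from Qₚ.)
Qₚ = P(CO₂) = 0.0227
Qₚ = 0.0227 > Kₚ = 0.00270, so the reverse reaction proceeds.

reverse (toward reactants)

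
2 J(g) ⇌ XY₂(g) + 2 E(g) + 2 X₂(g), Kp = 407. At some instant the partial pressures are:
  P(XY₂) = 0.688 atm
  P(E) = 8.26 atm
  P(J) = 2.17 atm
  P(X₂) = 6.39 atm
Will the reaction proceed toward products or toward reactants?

Qp = P(XY₂)·P(E)²·P(X₂)² / P(J)² = (0.688)·(8.26)²·(6.39)² / (2.17)² = 407
Qp = 407 = Kp, so the system is already at equilibrium.

at equilibrium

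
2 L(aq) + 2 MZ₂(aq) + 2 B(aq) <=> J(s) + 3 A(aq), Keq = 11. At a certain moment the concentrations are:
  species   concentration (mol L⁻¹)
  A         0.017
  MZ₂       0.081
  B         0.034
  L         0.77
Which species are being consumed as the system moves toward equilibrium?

(J is a pure solid — omitted from Q.)
Q = [A]³ / ([L]²·[MZ₂]²·[B]²) = (0.017)³ / ((0.77)²·(0.081)²·(0.034)²) = 1.1
Q = 1.1 < Keq = 11: net forward reaction.

L, MZ₂, B (reactants)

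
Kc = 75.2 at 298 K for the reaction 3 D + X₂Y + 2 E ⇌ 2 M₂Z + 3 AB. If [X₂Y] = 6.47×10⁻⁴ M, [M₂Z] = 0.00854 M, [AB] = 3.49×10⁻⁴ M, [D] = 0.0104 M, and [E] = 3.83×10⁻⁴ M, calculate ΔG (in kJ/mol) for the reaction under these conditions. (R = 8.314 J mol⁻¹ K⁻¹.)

Qc = [M₂Z]²·[AB]³ / ([D]³·[X₂Y]·[E]²) = (0.00854)²·(3.49×10⁻⁴)³ / ((0.0104)³·(6.47×10⁻⁴)·(3.83×10⁻⁴)²) = 29.0
ΔG = RT ln(Qc/Kc) = (8.314 J mol⁻¹ K⁻¹)(298 K) × ln(29.0/75.2)
   = (2.478 kJ/mol)(-0.9529) = -2.36 kJ/mol
ΔG < 0, so the forward reaction is spontaneous (proceeds forward).

ΔG = -2.36 kJ/mol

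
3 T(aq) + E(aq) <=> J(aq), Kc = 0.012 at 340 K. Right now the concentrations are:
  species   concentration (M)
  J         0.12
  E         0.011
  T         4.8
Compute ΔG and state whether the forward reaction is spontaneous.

ΔG = 5.95 kJ/mol; the forward reaction is non-spontaneous

Qc = [J] / ([T]³·[E]) = (0.12) / ((4.8)³·(0.011)) = 0.0986
ΔG = RT ln(Qc/Kc) = (8.314 J mol⁻¹ K⁻¹)(340 K) × ln(0.0986/0.012)
   = (2.827 kJ/mol)(2.106) = 5.95 kJ/mol
ΔG > 0, so the forward reaction is non-spontaneous (proceeds in reverse).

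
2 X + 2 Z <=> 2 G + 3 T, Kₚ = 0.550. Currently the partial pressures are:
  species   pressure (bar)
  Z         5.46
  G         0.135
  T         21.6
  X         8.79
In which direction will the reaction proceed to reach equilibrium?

in the forward direction

Qₚ = P(G)²·P(T)³ / (P(X)²·P(Z)²) = (0.135)²·(21.6)³ / ((8.79)²·(5.46)²) = 0.0797
Qₚ = 0.0797 < Kₚ = 0.550, so the forward reaction proceeds.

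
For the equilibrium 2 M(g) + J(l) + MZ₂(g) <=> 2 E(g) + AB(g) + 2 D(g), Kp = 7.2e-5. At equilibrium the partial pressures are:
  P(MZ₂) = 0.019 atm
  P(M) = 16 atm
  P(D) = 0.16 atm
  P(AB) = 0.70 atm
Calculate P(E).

P(E) = 0.14 atm

(J is a pure liquid — omitted from Kp.)
At equilibrium, Kp = P(E)²·P(AB)·P(D)² / (P(M)²·P(MZ₂)) = 7.2e-5.
(P(E))²·(0.70)·(0.16)² / ((16)²·(0.019)) = 7.2e-5
P(E)² = 0.0195 ⇒ P(E) = 0.14 atm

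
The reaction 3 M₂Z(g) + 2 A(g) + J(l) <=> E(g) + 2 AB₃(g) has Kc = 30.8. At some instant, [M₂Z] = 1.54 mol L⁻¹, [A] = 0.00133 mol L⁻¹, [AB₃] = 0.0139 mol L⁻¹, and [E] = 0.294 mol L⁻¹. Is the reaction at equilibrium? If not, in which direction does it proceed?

(J is a pure liquid — omitted from Qc.)
Qc = [E]·[AB₃]² / ([M₂Z]³·[A]²) = (0.294)·(0.0139)² / ((1.54)³·(0.00133)²) = 8.79
Qc = 8.79 < Kc = 30.8, so the forward reaction proceeds.

to the right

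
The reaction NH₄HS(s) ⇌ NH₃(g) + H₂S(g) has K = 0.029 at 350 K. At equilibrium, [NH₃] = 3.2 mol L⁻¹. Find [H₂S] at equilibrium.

(NH₄HS is a pure solid — omitted from K.)
At equilibrium, K = [NH₃]·[H₂S] = 0.029.
(3.2)·([H₂S]) = 0.029
[H₂S] = 0.00906 = 0.0091 mol L⁻¹

[H₂S] = 0.0091 mol L⁻¹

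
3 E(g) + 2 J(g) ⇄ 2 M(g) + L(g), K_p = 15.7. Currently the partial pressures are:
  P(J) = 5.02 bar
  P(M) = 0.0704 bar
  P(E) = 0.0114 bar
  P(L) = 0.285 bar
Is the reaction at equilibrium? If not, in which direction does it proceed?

to the left

Q_p = P(M)²·P(L) / (P(E)³·P(J)²) = (0.0704)²·(0.285) / ((0.0114)³·(5.02)²) = 37.8
Q_p = 37.8 > K_p = 15.7, so the reverse reaction proceeds.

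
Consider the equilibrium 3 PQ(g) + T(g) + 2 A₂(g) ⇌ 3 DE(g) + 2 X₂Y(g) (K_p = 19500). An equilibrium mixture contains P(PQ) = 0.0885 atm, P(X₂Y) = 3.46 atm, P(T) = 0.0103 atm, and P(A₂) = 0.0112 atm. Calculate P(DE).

P(DE) = 0.0113 atm

At equilibrium, K_p = P(DE)³·P(X₂Y)² / (P(PQ)³·P(T)·P(A₂)²) = 19500.
(P(DE))³·(3.46)² / ((0.0885)³·(0.0103)·(0.0112)²) = 19500
P(DE)³ = 1.46×10⁻⁶ ⇒ P(DE) = 0.0113 atm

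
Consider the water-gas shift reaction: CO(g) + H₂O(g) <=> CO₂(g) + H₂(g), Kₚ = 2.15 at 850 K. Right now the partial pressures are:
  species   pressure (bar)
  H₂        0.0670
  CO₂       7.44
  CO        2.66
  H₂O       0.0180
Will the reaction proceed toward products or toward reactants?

toward reactants

Qₚ = P(CO₂)·P(H₂) / (P(CO)·P(H₂O)) = (7.44)·(0.0670) / ((2.66)·(0.0180)) = 10.4
Qₚ = 10.4 > Kₚ = 2.15, so the reverse reaction proceeds.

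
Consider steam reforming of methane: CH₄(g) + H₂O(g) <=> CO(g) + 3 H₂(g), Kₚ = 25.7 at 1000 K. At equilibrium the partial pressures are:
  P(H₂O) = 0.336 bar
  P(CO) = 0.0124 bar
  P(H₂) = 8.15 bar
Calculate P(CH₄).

P(CH₄) = 0.777 bar

At equilibrium, Kₚ = P(CO)·P(H₂)³ / (P(CH₄)·P(H₂O)) = 25.7.
(0.0124)·(8.15)³ / ((P(CH₄))·(0.336)) = 25.7
P(CH₄) = 0.777 bar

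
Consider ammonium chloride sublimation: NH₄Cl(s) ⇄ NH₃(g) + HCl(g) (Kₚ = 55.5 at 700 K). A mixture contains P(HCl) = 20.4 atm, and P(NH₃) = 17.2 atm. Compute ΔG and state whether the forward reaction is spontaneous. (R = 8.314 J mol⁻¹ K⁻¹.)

(NH₄Cl is a pure solid — omitted from Qₚ.)
Qₚ = P(NH₃)·P(HCl) = (17.2)·(20.4) = 351
ΔG = RT ln(Qₚ/Kₚ) = (8.314 J mol⁻¹ K⁻¹)(700 K) × ln(351/55.5)
   = (5.820 kJ/mol)(1.844) = 10.7 kJ/mol
ΔG > 0, so the forward reaction is non-spontaneous (proceeds in reverse).

ΔG = 10.7 kJ/mol; the forward reaction is non-spontaneous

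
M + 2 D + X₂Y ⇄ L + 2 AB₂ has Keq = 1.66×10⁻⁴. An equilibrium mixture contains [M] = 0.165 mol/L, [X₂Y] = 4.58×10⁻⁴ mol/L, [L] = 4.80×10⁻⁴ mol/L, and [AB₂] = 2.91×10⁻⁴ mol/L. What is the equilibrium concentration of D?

At equilibrium, Keq = [L]·[AB₂]² / ([M]·[D]²·[X₂Y]) = 1.66×10⁻⁴.
(4.80×10⁻⁴)·(2.91×10⁻⁴)² / ((0.165)·([D])²·(4.58×10⁻⁴)) = 1.66×10⁻⁴
[D]² = 0.00324 ⇒ [D] = 0.0569 mol/L

[D] = 0.0569 mol/L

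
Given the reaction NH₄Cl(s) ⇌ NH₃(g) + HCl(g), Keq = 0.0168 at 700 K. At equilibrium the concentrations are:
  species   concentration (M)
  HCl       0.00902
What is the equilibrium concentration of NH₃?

(NH₄Cl is a pure solid — omitted from Keq.)
At equilibrium, Keq = [NH₃]·[HCl] = 0.0168.
([NH₃])·(0.00902) = 0.0168
[NH₃] = 1.86 M

[NH₃] = 1.86 M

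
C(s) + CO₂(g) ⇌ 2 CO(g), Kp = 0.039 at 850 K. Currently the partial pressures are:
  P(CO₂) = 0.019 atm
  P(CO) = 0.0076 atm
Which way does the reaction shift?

in the forward direction

(C is a pure solid — omitted from Qp.)
Qp = P(CO)² / P(CO₂) = (0.0076)² / (0.019) = 0.0030
Qp = 0.0030 < Kp = 0.039, so the forward reaction proceeds.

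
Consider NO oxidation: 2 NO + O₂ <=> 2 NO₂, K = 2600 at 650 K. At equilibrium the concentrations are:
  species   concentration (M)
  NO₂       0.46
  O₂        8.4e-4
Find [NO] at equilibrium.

At equilibrium, K = [NO₂]² / ([NO]²·[O₂]) = 2600.
(0.46)² / (([NO])²·(8.4e-4)) = 2600
[NO]² = 0.0969 ⇒ [NO] = 0.31 M

[NO] = 0.31 M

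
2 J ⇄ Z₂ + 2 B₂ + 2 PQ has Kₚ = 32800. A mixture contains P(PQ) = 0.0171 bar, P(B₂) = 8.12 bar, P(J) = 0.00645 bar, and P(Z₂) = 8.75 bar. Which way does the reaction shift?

to the right

Qₚ = P(Z₂)·P(B₂)²·P(PQ)² / P(J)² = (8.75)·(8.12)²·(0.0171)² / (0.00645)² = 4060
Qₚ = 4060 < Kₚ = 32800, so the forward reaction proceeds.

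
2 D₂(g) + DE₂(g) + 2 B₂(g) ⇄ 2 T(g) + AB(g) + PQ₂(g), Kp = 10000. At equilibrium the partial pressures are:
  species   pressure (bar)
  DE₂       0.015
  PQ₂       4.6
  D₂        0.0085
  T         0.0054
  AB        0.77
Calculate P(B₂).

At equilibrium, Kp = P(T)²·P(AB)·P(PQ₂) / (P(D₂)²·P(DE₂)·P(B₂)²) = 10000.
(0.0054)²·(0.77)·(4.6) / ((0.0085)²·(0.015)·(P(B₂))²) = 10000
P(B₂)² = 0.00953 ⇒ P(B₂) = 0.098 bar

P(B₂) = 0.098 bar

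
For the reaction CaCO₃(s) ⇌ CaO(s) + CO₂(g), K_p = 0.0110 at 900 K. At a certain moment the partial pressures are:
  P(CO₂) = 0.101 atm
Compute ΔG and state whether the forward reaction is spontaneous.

(CaCO₃, CaO are pure solids — omitted from Q_p.)
Q_p = P(CO₂) = 0.101
ΔG = RT ln(Q_p/K_p) = (8.314 J mol⁻¹ K⁻¹)(900 K) × ln(0.101/0.0110)
   = (7.483 kJ/mol)(2.217) = 16.6 kJ/mol
ΔG > 0, so the forward reaction is non-spontaneous (proceeds in reverse).

ΔG = 16.6 kJ/mol; the forward reaction is non-spontaneous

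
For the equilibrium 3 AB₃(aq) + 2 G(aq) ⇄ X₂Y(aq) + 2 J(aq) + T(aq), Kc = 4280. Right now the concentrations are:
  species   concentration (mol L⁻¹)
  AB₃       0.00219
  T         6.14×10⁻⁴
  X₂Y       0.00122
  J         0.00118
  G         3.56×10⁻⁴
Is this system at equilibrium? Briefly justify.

no; Q < K, reaction proceeds forward

Qc = [X₂Y]·[J]²·[T] / ([AB₃]³·[G]²) = (0.00122)·(0.00118)²·(6.14×10⁻⁴) / ((0.00219)³·(3.56×10⁻⁴)²) = 784
Qc = 784 < Kc = 4280: net forward reaction.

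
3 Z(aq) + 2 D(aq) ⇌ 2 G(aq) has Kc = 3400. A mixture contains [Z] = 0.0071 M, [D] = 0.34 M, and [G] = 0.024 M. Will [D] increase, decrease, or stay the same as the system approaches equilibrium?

increase

Qc = [G]² / ([Z]³·[D]²) = (0.024)² / ((0.0071)³·(0.34)²) = 14000
Qc = 14000 > Kc = 3400: net reverse reaction.
D is a reactant, so it increases.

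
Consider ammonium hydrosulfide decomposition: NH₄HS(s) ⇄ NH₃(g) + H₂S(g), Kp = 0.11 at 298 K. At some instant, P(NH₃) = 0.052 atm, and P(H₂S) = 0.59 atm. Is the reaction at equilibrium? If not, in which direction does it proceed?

(NH₄HS is a pure solid — omitted from Qp.)
Qp = P(NH₃)·P(H₂S) = (0.052)·(0.59) = 0.031
Qp = 0.031 < Kp = 0.11, so the forward reaction proceeds.

to the right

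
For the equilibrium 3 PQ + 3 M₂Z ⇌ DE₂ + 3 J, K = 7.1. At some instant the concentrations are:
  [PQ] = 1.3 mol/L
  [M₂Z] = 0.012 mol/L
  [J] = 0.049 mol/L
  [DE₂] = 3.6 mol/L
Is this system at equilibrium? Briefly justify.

Q = [DE₂]·[J]³ / ([PQ]³·[M₂Z]³) = (3.6)·(0.049)³ / ((1.3)³·(0.012)³) = 110
Q = 110 > K = 7.1: net reverse reaction.

no; Q > K, reaction proceeds in reverse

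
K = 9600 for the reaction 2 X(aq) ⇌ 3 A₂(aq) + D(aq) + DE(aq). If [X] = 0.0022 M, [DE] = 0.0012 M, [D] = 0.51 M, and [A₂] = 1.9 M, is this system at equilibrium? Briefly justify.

no; Q < K, reaction proceeds forward

Q = [A₂]³·[D]·[DE] / [X]² = (1.9)³·(0.51)·(0.0012) / (0.0022)² = 870
Q = 870 < K = 9600: net forward reaction.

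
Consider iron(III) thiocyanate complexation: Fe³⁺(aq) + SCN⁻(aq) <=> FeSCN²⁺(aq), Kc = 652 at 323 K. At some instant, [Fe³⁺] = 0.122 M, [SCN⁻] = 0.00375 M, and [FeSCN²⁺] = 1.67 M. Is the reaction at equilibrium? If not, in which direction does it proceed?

to the left

Qc = [FeSCN²⁺] / ([Fe³⁺]·[SCN⁻]) = (1.67) / ((0.122)·(0.00375)) = 3650
Qc = 3650 > Kc = 652, so the reverse reaction proceeds.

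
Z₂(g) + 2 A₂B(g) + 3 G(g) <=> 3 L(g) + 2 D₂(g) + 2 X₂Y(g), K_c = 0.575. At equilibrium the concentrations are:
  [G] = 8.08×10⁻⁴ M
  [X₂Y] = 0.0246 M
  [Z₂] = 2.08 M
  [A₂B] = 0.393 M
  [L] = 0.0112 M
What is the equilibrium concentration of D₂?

At equilibrium, K_c = [L]³·[D₂]²·[X₂Y]² / ([Z₂]·[A₂B]²·[G]³) = 0.575.
(0.0112)³·([D₂])²·(0.0246)² / ((2.08)·(0.393)²·(8.08×10⁻⁴)³) = 0.575
[D₂]² = 0.115 ⇒ [D₂] = 0.339 M

[D₂] = 0.339 M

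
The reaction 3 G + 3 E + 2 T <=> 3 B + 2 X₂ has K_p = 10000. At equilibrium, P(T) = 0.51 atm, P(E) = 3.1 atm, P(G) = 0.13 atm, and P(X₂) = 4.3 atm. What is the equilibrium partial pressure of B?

At equilibrium, K_p = P(B)³·P(X₂)² / (P(G)³·P(E)³·P(T)²) = 10000.
(P(B))³·(4.3)² / ((0.13)³·(3.1)³·(0.51)²) = 10000
P(B)³ = 9.21 ⇒ P(B) = 2.1 atm

P(B) = 2.1 atm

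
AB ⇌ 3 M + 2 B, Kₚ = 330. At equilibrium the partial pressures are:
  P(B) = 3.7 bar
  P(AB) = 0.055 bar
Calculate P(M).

P(M) = 1.1 bar

At equilibrium, Kₚ = P(M)³·P(B)² / P(AB) = 330.
(P(M))³·(3.7)² / (0.055) = 330
P(M)³ = 1.33 ⇒ P(M) = 1.1 bar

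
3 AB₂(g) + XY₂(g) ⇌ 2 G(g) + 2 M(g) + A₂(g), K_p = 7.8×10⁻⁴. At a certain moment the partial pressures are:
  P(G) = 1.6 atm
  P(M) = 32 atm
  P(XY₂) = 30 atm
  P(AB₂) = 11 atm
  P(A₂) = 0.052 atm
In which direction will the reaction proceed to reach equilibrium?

reverse (toward reactants)

Q_p = P(G)²·P(M)²·P(A₂) / (P(AB₂)³·P(XY₂)) = (1.6)²·(32)²·(0.052) / ((11)³·(30)) = 0.0034
Q_p = 0.0034 > K_p = 7.8×10⁻⁴, so the reverse reaction proceeds.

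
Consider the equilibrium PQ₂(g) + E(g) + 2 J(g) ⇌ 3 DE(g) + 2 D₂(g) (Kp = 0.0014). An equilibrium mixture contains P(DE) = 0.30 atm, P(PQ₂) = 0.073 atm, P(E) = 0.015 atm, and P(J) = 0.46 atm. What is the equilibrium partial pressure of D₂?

P(D₂) = 0.0035 atm

At equilibrium, Kp = P(DE)³·P(D₂)² / (P(PQ₂)·P(E)·P(J)²) = 0.0014.
(0.30)³·(P(D₂))² / ((0.073)·(0.015)·(0.46)²) = 0.0014
P(D₂)² = 1.20×10⁻⁵ ⇒ P(D₂) = 0.0035 atm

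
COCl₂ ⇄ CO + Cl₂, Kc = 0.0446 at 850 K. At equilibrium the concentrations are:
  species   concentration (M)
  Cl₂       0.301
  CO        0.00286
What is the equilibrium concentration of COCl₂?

[COCl₂] = 0.0193 M

At equilibrium, Kc = [CO]·[Cl₂] / [COCl₂] = 0.0446.
(0.00286)·(0.301) / ([COCl₂]) = 0.0446
[COCl₂] = 0.0193 M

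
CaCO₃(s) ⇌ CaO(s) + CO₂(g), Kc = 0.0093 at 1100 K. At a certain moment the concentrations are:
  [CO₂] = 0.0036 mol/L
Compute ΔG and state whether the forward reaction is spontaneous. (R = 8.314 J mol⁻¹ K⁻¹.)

ΔG = -8.68 kJ/mol; the forward reaction is spontaneous

(CaCO₃, CaO are pure solids — omitted from Qc.)
Qc = [CO₂] = 0.00360
ΔG = RT ln(Qc/Kc) = (8.314 J mol⁻¹ K⁻¹)(1100 K) × ln(0.00360/0.0093)
   = (9.145 kJ/mol)(-0.9491) = -8.68 kJ/mol
ΔG < 0, so the forward reaction is spontaneous (proceeds forward).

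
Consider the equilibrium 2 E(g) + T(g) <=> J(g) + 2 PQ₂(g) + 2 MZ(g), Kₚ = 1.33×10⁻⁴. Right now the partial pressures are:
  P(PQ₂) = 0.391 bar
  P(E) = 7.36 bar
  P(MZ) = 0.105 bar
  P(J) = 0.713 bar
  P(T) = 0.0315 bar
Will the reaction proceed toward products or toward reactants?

in the reverse direction

Qₚ = P(J)·P(PQ₂)²·P(MZ)² / (P(E)²·P(T)) = (0.713)·(0.391)²·(0.105)² / ((7.36)²·(0.0315)) = 7.04×10⁻⁴
Qₚ = 7.04×10⁻⁴ > Kₚ = 1.33×10⁻⁴, so the reverse reaction proceeds.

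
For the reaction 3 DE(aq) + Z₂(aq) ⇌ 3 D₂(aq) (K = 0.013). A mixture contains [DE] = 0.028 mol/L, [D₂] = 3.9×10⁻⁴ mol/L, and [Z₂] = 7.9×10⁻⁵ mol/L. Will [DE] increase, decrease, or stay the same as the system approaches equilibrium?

increase

Q = [D₂]³ / ([DE]³·[Z₂]) = (3.9×10⁻⁴)³ / ((0.028)³·(7.9×10⁻⁵)) = 0.034
Q = 0.034 > K = 0.013: net reverse reaction.
DE is a reactant, so it increases.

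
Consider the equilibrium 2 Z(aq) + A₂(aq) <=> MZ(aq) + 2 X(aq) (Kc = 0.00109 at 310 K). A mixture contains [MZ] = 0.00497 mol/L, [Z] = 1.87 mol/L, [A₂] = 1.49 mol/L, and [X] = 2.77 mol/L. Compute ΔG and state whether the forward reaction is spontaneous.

Qc = [MZ]·[X]² / ([Z]²·[A₂]) = (0.00497)·(2.77)² / ((1.87)²·(1.49)) = 0.00732
ΔG = RT ln(Qc/Kc) = (8.314 J mol⁻¹ K⁻¹)(310 K) × ln(0.00732/0.00109)
   = (2.577 kJ/mol)(1.904) = 4.91 kJ/mol
ΔG > 0, so the forward reaction is non-spontaneous (proceeds in reverse).

ΔG = 4.91 kJ/mol; the forward reaction is non-spontaneous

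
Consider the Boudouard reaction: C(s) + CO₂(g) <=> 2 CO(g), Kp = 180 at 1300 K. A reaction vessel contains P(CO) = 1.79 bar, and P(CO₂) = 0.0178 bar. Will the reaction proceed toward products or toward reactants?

(C is a pure solid — omitted from Qp.)
Qp = P(CO)² / P(CO₂) = (1.79)² / (0.0178) = 180
Qp = 180 = Kp, so the system is already at equilibrium.

no net change (already at equilibrium)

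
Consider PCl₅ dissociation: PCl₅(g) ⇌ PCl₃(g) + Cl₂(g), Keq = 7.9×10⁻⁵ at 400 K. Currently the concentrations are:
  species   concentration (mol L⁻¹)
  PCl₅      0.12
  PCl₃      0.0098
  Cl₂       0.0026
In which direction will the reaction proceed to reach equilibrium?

Q = [PCl₃]·[Cl₂] / [PCl₅] = (0.0098)·(0.0026) / (0.12) = 2.1×10⁻⁴
Q = 2.1×10⁻⁴ > Keq = 7.9×10⁻⁵, so the reverse reaction proceeds.

to the left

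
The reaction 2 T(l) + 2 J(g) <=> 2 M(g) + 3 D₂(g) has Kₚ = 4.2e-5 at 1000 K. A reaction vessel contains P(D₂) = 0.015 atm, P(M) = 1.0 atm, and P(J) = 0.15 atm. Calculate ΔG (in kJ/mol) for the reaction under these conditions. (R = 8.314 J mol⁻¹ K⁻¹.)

(T is a pure liquid — omitted from Qₚ.)
Qₚ = P(M)²·P(D₂)³ / P(J)² = (1.0)²·(0.015)³ / (0.15)² = 1.50e-4
ΔG = RT ln(Qₚ/Kₚ) = (8.314 J mol⁻¹ K⁻¹)(1000 K) × ln(1.50e-4/4.2e-5)
   = (8.314 kJ/mol)(1.273) = 10.6 kJ/mol
ΔG > 0, so the forward reaction is non-spontaneous (proceeds in reverse).

ΔG = 10.6 kJ/mol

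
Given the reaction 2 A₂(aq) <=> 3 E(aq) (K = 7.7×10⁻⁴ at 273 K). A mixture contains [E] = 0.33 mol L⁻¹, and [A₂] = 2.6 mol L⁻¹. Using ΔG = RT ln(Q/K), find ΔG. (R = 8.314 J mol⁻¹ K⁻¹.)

ΔG = 4.39 kJ/mol

Q = [E]³ / [A₂]² = (0.33)³ / (2.6)² = 0.00532
ΔG = RT ln(Q/K) = (8.314 J mol⁻¹ K⁻¹)(273 K) × ln(0.00532/7.7×10⁻⁴)
   = (2.270 kJ/mol)(1.933) = 4.39 kJ/mol
ΔG > 0, so the forward reaction is non-spontaneous (proceeds in reverse).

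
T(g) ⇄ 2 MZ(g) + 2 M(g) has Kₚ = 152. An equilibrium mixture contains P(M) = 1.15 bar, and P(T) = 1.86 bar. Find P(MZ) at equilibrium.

At equilibrium, Kₚ = P(MZ)²·P(M)² / P(T) = 152.
(P(MZ))²·(1.15)² / (1.86) = 152
P(MZ)² = 214 ⇒ P(MZ) = 14.6 bar

P(MZ) = 14.6 bar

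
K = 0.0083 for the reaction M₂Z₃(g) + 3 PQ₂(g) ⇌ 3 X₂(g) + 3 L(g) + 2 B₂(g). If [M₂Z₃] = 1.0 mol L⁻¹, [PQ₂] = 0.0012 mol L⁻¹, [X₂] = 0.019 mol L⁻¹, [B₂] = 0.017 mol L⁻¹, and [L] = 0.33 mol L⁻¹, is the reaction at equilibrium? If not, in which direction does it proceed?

reverse (toward reactants)

Q = [X₂]³·[L]³·[B₂]² / ([M₂Z₃]·[PQ₂]³) = (0.019)³·(0.33)³·(0.017)² / ((1.0)·(0.0012)³) = 0.041
Q = 0.041 > K = 0.0083, so the reverse reaction proceeds.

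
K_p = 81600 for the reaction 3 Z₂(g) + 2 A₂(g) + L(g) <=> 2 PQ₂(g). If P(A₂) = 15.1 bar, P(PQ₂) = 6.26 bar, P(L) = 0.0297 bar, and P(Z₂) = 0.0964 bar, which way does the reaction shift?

Q_p = P(PQ₂)² / (P(Z₂)³·P(A₂)²·P(L)) = (6.26)² / ((0.0964)³·(15.1)²·(0.0297)) = 6460
Q_p = 6460 < K_p = 81600, so the forward reaction proceeds.

toward products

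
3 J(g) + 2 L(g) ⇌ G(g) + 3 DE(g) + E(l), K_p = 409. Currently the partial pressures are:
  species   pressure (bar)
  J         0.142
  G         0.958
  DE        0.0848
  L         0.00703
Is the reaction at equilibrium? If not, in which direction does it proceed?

(E is a pure liquid — omitted from Q_p.)
Q_p = P(G)·P(DE)³ / (P(J)³·P(L)²) = (0.958)·(0.0848)³ / ((0.142)³·(0.00703)²) = 4130
Q_p = 4130 > K_p = 409, so the reverse reaction proceeds.

reverse (toward reactants)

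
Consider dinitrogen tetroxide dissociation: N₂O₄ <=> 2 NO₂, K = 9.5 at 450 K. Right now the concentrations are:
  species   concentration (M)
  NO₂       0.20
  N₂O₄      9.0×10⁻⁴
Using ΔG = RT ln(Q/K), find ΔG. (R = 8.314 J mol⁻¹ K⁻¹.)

ΔG = 5.77 kJ/mol

Q = [NO₂]² / [N₂O₄] = (0.20)² / (9.0×10⁻⁴) = 44.4
ΔG = RT ln(Q/K) = (8.314 J mol⁻¹ K⁻¹)(450 K) × ln(44.4/9.5)
   = (3.741 kJ/mol)(1.542) = 5.77 kJ/mol
ΔG > 0, so the forward reaction is non-spontaneous (proceeds in reverse).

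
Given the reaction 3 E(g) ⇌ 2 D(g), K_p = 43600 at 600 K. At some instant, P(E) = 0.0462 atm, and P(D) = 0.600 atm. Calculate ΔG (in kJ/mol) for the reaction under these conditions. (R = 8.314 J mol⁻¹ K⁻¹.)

Q_p = P(D)² / P(E)³ = (0.600)² / (0.0462)³ = 3650
ΔG = RT ln(Q_p/K_p) = (8.314 J mol⁻¹ K⁻¹)(600 K) × ln(3650/43600)
   = (4.988 kJ/mol)(-2.480) = -12.4 kJ/mol
ΔG < 0, so the forward reaction is spontaneous (proceeds forward).

ΔG = -12.4 kJ/mol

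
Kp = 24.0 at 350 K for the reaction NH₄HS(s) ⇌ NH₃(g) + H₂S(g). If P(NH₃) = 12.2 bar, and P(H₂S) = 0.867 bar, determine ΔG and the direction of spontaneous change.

ΔG = -2.38 kJ/mol; the forward reaction is spontaneous

(NH₄HS is a pure solid — omitted from Qp.)
Qp = P(NH₃)·P(H₂S) = (12.2)·(0.867) = 10.6
ΔG = RT ln(Qp/Kp) = (8.314 J mol⁻¹ K⁻¹)(350 K) × ln(10.6/24.0)
   = (2.910 kJ/mol)(-0.8172) = -2.38 kJ/mol
ΔG < 0, so the forward reaction is spontaneous (proceeds forward).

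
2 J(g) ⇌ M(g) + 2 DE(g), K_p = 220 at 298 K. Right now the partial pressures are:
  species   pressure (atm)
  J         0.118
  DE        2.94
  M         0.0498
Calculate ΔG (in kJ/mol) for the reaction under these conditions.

ΔG = -4.86 kJ/mol

Q_p = P(M)·P(DE)² / P(J)² = (0.0498)·(2.94)² / (0.118)² = 30.9
ΔG = RT ln(Q_p/K_p) = (8.314 J mol⁻¹ K⁻¹)(298 K) × ln(30.9/220)
   = (2.478 kJ/mol)(-1.963) = -4.86 kJ/mol
ΔG < 0, so the forward reaction is spontaneous (proceeds forward).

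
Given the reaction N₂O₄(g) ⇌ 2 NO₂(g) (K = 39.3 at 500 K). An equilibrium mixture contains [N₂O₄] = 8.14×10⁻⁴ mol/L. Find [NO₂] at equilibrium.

[NO₂] = 0.179 mol/L

At equilibrium, K = [NO₂]² / [N₂O₄] = 39.3.
([NO₂])² / (8.14×10⁻⁴) = 39.3
[NO₂]² = 0.0320 ⇒ [NO₂] = 0.179 mol/L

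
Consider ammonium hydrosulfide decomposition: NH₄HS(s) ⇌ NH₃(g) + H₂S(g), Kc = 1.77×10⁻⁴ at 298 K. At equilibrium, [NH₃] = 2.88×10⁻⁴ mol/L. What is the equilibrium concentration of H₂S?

[H₂S] = 0.615 mol/L

(NH₄HS is a pure solid — omitted from Kc.)
At equilibrium, Kc = [NH₃]·[H₂S] = 1.77×10⁻⁴.
(2.88×10⁻⁴)·([H₂S]) = 1.77×10⁻⁴
[H₂S] = 0.615 mol/L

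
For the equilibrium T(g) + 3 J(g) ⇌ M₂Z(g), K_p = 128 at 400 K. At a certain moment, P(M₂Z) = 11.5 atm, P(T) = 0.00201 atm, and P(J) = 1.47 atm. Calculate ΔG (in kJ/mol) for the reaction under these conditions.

ΔG = 8.79 kJ/mol

Q_p = P(M₂Z) / (P(T)·P(J)³) = (11.5) / ((0.00201)·(1.47)³) = 1800
ΔG = RT ln(Q_p/K_p) = (8.314 J mol⁻¹ K⁻¹)(400 K) × ln(1800/128)
   = (3.326 kJ/mol)(2.644) = 8.79 kJ/mol
ΔG > 0, so the forward reaction is non-spontaneous (proceeds in reverse).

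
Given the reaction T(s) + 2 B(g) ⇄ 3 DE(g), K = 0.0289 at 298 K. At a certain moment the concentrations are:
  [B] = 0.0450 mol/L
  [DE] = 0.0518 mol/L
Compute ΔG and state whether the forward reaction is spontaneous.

(T is a pure solid — omitted from Q.)
Q = [DE]³ / [B]² = (0.0518)³ / (0.0450)² = 0.0686
ΔG = RT ln(Q/K) = (8.314 J mol⁻¹ K⁻¹)(298 K) × ln(0.0686/0.0289)
   = (2.478 kJ/mol)(0.8645) = 2.14 kJ/mol
ΔG > 0, so the forward reaction is non-spontaneous (proceeds in reverse).

ΔG = 2.14 kJ/mol; the forward reaction is non-spontaneous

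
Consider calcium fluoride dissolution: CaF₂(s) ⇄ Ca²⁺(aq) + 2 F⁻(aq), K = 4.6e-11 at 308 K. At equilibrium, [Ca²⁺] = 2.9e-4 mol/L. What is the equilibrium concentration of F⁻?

(CaF₂ is a pure solid — omitted from K.)
At equilibrium, K = [Ca²⁺]·[F⁻]² = 4.6e-11.
(2.9e-4)·([F⁻])² = 4.6e-11
[F⁻]² = 1.59e-7 ⇒ [F⁻] = 4.0e-4 mol/L

[F⁻] = 4.0e-4 mol/L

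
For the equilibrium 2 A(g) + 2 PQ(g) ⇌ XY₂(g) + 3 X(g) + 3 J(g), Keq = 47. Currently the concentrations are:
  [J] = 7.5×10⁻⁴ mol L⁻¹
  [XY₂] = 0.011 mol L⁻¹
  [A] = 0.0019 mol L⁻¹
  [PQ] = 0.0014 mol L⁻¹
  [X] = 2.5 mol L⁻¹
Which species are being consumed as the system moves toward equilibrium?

Q = [XY₂]·[X]³·[J]³ / ([A]²·[PQ]²) = (0.011)·(2.5)³·(7.5×10⁻⁴)³ / ((0.0019)²·(0.0014)²) = 10
Q = 10 < Keq = 47: net forward reaction.

A, PQ (reactants)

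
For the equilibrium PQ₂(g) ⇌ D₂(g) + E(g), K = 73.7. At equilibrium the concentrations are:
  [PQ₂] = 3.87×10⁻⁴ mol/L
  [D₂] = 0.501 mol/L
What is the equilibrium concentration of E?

[E] = 0.0569 mol/L

At equilibrium, K = [D₂]·[E] / [PQ₂] = 73.7.
(0.501)·([E]) / (3.87×10⁻⁴) = 73.7
[E] = 0.0569 mol/L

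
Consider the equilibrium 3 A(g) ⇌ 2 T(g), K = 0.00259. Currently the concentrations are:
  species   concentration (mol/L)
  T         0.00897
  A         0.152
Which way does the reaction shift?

Q = [T]² / [A]³ = (0.00897)² / (0.152)³ = 0.0229
Q = 0.0229 > K = 0.00259, so the reverse reaction proceeds.

toward reactants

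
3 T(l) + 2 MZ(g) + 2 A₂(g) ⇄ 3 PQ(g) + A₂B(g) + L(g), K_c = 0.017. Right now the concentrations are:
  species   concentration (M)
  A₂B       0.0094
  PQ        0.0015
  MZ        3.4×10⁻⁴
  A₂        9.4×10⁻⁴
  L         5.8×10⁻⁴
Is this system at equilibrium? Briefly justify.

(T is a pure liquid — omitted from Q_c.)
Q_c = [PQ]³·[A₂B]·[L] / ([MZ]²·[A₂]²) = (0.0015)³·(0.0094)·(5.8×10⁻⁴) / ((3.4×10⁻⁴)²·(9.4×10⁻⁴)²) = 0.18
Q_c = 0.18 > K_c = 0.017: net reverse reaction.

no; Q > K, reaction proceeds in reverse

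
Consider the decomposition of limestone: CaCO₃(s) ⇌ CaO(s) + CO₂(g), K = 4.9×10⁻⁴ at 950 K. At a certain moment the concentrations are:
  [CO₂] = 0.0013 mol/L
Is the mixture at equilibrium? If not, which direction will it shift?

no; Q > K, reaction proceeds in reverse

(CaCO₃, CaO are pure solids — omitted from Q.)
Q = [CO₂] = 0.0013
Q = 0.0013 > K = 4.9×10⁻⁴: net reverse reaction.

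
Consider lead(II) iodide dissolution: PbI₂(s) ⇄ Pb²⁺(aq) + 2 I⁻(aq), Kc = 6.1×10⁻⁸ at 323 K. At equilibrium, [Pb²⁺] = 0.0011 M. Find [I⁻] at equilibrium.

[I⁻] = 0.0074 M

(PbI₂ is a pure solid — omitted from Kc.)
At equilibrium, Kc = [Pb²⁺]·[I⁻]² = 6.1×10⁻⁸.
(0.0011)·([I⁻])² = 6.1×10⁻⁸
[I⁻]² = 5.55×10⁻⁵ ⇒ [I⁻] = 0.0074 M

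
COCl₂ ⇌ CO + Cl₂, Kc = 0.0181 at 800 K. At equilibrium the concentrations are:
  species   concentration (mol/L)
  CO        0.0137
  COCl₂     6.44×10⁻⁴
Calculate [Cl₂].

[Cl₂] = 8.51×10⁻⁴ mol/L

At equilibrium, Kc = [CO]·[Cl₂] / [COCl₂] = 0.0181.
(0.0137)·([Cl₂]) / (6.44×10⁻⁴) = 0.0181
[Cl₂] = 8.51×10⁻⁴ mol/L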